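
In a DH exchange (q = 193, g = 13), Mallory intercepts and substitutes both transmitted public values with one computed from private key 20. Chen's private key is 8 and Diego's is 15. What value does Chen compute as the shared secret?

192

Chen receives Mallory's public value M = 13^20 mod 193 instead of the honest one.
13^1 ≡ 13 (mod 193)
13^2 = (13^1)^2 ≡ 13^2 = 169 ≡ 169 (mod 193)
13^4 = (13^2)^2 ≡ 169^2 = 28561 ≡ 190 (mod 193)
13^8 = (13^4)^2 ≡ 190^2 = 36100 ≡ 9 (mod 193)
13^16 = (13^8)^2 ≡ 9^2 = 81 ≡ 81 (mod 193)
13^20 = 13^16 · 13^4 ≡ 81 · 190 ≡ 143 (mod 193).
So M = 143. Chen computes K = M^8 mod 193.
143^1 ≡ 143 (mod 193)
143^2 = (143^1)^2 ≡ 143^2 = 20449 ≡ 184 (mod 193)
143^4 = (143^2)^2 ≡ 184^2 = 33856 ≡ 81 (mod 193)
143^8 = (143^4)^2 ≡ 81^2 = 6561 ≡ 192 (mod 193)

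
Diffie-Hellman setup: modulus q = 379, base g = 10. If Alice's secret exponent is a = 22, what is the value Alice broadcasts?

Public value = 10^22 mod 379.
10^1 ≡ 10 (mod 379)
10^2 = (10^1)^2 ≡ 10^2 = 100 ≡ 100 (mod 379)
10^4 = (10^2)^2 ≡ 100^2 = 10000 ≡ 146 (mod 379)
10^8 = (10^4)^2 ≡ 146^2 = 21316 ≡ 92 (mod 379)
10^16 = (10^8)^2 ≡ 92^2 = 8464 ≡ 126 (mod 379)
10^22 = 10^16 · 10^4 · 10^2 ≡ 126 · 146 · 100 ≡ 313 (mod 379).

313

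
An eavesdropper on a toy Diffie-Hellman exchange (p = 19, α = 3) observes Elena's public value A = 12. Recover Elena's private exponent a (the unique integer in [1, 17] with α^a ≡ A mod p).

15

Try successive powers of 3 modulo 19:
3^1 ≡ 3
3^2 ≡ 9
3^3 ≡ 8
3^4 ≡ 5
3^5 ≡ 15
3^6 ≡ 7
3^7 ≡ 2
3^8 ≡ 6
3^9 ≡ 18
3^10 ≡ 16
3^11 ≡ 10
3^12 ≡ 11
3^13 ≡ 14
3^14 ≡ 4
3^15 ≡ 12
Found: a = 15.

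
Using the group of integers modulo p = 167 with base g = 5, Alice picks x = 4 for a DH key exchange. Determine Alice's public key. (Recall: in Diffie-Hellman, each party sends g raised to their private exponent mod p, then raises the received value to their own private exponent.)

124

Public value = 5^4 (mod 167).
5^1 ≡ 5 (mod 167)
5^2 = (5^1)^2 ≡ 5^2 = 25 ≡ 25 (mod 167)
5^4 = (5^2)^2 ≡ 25^2 = 625 ≡ 124 (mod 167)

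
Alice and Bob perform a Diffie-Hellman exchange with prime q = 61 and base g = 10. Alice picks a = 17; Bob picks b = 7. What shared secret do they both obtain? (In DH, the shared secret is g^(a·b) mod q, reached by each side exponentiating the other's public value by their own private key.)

55

Alice sends A = g^a mod q = 10^17 mod 61.
10^1 ≡ 10 (mod 61)
10^2 = (10^1)^2 ≡ 10^2 = 100 ≡ 39 (mod 61)
10^4 = (10^2)^2 ≡ 39^2 = 1521 ≡ 57 (mod 61)
10^8 = (10^4)^2 ≡ 57^2 = 3249 ≡ 16 (mod 61)
10^16 = (10^8)^2 ≡ 16^2 = 256 ≡ 12 (mod 61)
10^17 = 10^16 · 10^1 ≡ 12 · 10 ≡ 59 (mod 61).
So A = 59. Bob then computes K = A^b mod q = 59^7 mod 61.
59^1 ≡ 59 (mod 61)
59^2 = (59^1)^2 ≡ 59^2 = 3481 ≡ 4 (mod 61)
59^4 = (59^2)^2 ≡ 4^2 = 16 ≡ 16 (mod 61)
59^7 = 59^4 · 59^2 · 59^1 ≡ 16 · 4 · 59 ≡ 55 (mod 61).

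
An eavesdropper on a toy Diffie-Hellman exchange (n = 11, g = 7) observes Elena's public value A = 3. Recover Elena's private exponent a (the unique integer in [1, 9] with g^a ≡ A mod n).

Try successive powers of 7 modulo 11:
7^1 ≡ 7
7^2 ≡ 5
7^3 ≡ 2
7^4 ≡ 3
Found: a = 4.

4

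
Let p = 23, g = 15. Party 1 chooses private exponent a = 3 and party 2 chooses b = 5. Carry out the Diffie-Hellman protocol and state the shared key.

Party 1 sends A = g^a mod p = 15^3 mod 23.
15^1 ≡ 15 (mod 23)
15^2 = (15^1)^2 ≡ 15^2 = 225 ≡ 18 (mod 23)
15^3 = 15^2 · 15^1 ≡ 18 · 15 ≡ 17 (mod 23).
So A = 17. Party 2 then computes K = A^b mod p = 17^5 mod 23.
17^1 ≡ 17 (mod 23)
17^2 = (17^1)^2 ≡ 17^2 = 289 ≡ 13 (mod 23)
17^4 = (17^2)^2 ≡ 13^2 = 169 ≡ 8 (mod 23)
17^5 = 17^4 · 17^1 ≡ 8 · 17 ≡ 21 (mod 23).

21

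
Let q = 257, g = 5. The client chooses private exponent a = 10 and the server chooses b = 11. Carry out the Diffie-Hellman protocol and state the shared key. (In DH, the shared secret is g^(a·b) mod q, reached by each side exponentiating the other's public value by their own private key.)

The server sends B = g^b mod q = 5^11 mod 257.
5^1 ≡ 5 (mod 257)
5^2 = (5^1)^2 ≡ 5^2 = 25 ≡ 25 (mod 257)
5^4 = (5^2)^2 ≡ 25^2 = 625 ≡ 111 (mod 257)
5^8 = (5^4)^2 ≡ 111^2 = 12321 ≡ 242 (mod 257)
5^11 = 5^8 · 5^2 · 5^1 ≡ 242 · 25 · 5 ≡ 181 (mod 257).
So B = 181. The client then computes K = B^a mod q = 181^10 mod 257.
181^1 ≡ 181 (mod 257)
181^2 = (181^1)^2 ≡ 181^2 = 32761 ≡ 122 (mod 257)
181^4 = (181^2)^2 ≡ 122^2 = 14884 ≡ 235 (mod 257)
181^8 = (181^4)^2 ≡ 235^2 = 55225 ≡ 227 (mod 257)
181^10 = 181^8 · 181^2 ≡ 227 · 122 ≡ 195 (mod 257).

195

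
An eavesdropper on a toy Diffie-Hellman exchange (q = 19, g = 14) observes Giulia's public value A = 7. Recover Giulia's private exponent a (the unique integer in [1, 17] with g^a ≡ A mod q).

6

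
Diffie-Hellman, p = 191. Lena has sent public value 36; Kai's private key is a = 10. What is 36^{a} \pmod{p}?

6

Shared key K = 36^10 mod 191.
36^1 ≡ 36 (mod 191)
36^2 = (36^1)^2 ≡ 36^2 = 1296 ≡ 150 (mod 191)
36^4 = (36^2)^2 ≡ 150^2 = 22500 ≡ 153 (mod 191)
36^8 = (36^4)^2 ≡ 153^2 = 23409 ≡ 107 (mod 191)
36^10 = 36^8 · 36^2 ≡ 107 · 150 ≡ 6 (mod 191).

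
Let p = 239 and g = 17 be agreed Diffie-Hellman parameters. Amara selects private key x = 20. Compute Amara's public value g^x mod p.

155

Public value = 17^20 mod 239.
17^1 ≡ 17 (mod 239)
17^2 = (17^1)^2 ≡ 17^2 = 289 ≡ 50 (mod 239)
17^4 = (17^2)^2 ≡ 50^2 = 2500 ≡ 110 (mod 239)
17^8 = (17^4)^2 ≡ 110^2 = 12100 ≡ 150 (mod 239)
17^16 = (17^8)^2 ≡ 150^2 = 22500 ≡ 34 (mod 239)
17^20 = 17^16 · 17^4 ≡ 34 · 110 ≡ 155 (mod 239).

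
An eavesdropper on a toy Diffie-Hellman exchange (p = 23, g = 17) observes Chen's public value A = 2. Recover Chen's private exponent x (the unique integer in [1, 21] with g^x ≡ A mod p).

Try successive powers of 17 modulo 23:
17^1 ≡ 17
17^2 ≡ 13
17^3 ≡ 14
17^4 ≡ 8
17^5 ≡ 21
17^6 ≡ 12
17^7 ≡ 20
17^8 ≡ 18
17^9 ≡ 7
17^10 ≡ 4
17^11 ≡ 22
17^12 ≡ 6
17^13 ≡ 10
17^14 ≡ 9
17^15 ≡ 15
17^16 ≡ 2
Found: x = 16.

16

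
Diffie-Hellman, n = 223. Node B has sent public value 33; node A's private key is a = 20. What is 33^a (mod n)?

82

Shared key K = 33^20 mod 223.
33^1 ≡ 33 (mod 223)
33^2 = (33^1)^2 ≡ 33^2 = 1089 ≡ 197 (mod 223)
33^4 = (33^2)^2 ≡ 197^2 = 38809 ≡ 7 (mod 223)
33^8 = (33^4)^2 ≡ 7^2 = 49 ≡ 49 (mod 223)
33^16 = (33^8)^2 ≡ 49^2 = 2401 ≡ 171 (mod 223)
33^20 = 33^16 · 33^4 ≡ 171 · 7 ≡ 82 (mod 223).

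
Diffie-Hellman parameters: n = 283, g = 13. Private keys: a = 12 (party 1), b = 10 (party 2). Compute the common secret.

240

Party 1 sends A = g^a mod n = 13^12 mod 283.
13^1 ≡ 13 (mod 283)
13^2 = (13^1)^2 ≡ 13^2 = 169 ≡ 169 (mod 283)
13^4 = (13^2)^2 ≡ 169^2 = 28561 ≡ 261 (mod 283)
13^8 = (13^4)^2 ≡ 261^2 = 68121 ≡ 201 (mod 283)
13^12 = 13^8 · 13^4 ≡ 201 · 261 ≡ 106 (mod 283).
So A = 106. Party 2 then computes K = A^b mod n = 106^10 mod 283.
106^1 ≡ 106 (mod 283)
106^2 = (106^1)^2 ≡ 106^2 = 11236 ≡ 199 (mod 283)
106^4 = (106^2)^2 ≡ 199^2 = 39601 ≡ 264 (mod 283)
106^8 = (106^4)^2 ≡ 264^2 = 69696 ≡ 78 (mod 283)
106^10 = 106^8 · 106^2 ≡ 78 · 199 ≡ 240 (mod 283).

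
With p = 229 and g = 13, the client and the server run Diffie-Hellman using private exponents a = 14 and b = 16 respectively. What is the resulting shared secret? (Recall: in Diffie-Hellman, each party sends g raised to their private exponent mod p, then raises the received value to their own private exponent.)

161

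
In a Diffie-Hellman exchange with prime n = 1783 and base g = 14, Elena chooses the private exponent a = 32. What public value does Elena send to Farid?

Public value = 14^32 mod 1783.
14^1 ≡ 14 (mod 1783)
14^2 = (14^1)^2 ≡ 14^2 = 196 ≡ 196 (mod 1783)
14^4 = (14^2)^2 ≡ 196^2 = 38416 ≡ 973 (mod 1783)
14^8 = (14^4)^2 ≡ 973^2 = 946729 ≡ 1739 (mod 1783)
14^16 = (14^8)^2 ≡ 1739^2 = 3024121 ≡ 153 (mod 1783)
14^32 = (14^16)^2 ≡ 153^2 = 23409 ≡ 230 (mod 1783)

230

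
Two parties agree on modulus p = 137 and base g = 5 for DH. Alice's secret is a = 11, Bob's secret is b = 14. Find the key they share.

Bob sends B = g^b mod p = 5^14 mod 137.
5^1 ≡ 5 (mod 137)
5^2 = (5^1)^2 ≡ 5^2 = 25 ≡ 25 (mod 137)
5^4 = (5^2)^2 ≡ 25^2 = 625 ≡ 77 (mod 137)
5^8 = (5^4)^2 ≡ 77^2 = 5929 ≡ 38 (mod 137)
5^14 = 5^8 · 5^4 · 5^2 ≡ 38 · 77 · 25 ≡ 129 (mod 137).
So B = 129. Alice then computes K = B^a mod p = 129^11 mod 137.
129^1 ≡ 129 (mod 137)
129^2 = (129^1)^2 ≡ 129^2 = 16641 ≡ 64 (mod 137)
129^4 = (129^2)^2 ≡ 64^2 = 4096 ≡ 123 (mod 137)
129^8 = (129^4)^2 ≡ 123^2 = 15129 ≡ 59 (mod 137)
129^11 = 129^8 · 129^2 · 129^1 ≡ 59 · 64 · 129 ≡ 69 (mod 137).

69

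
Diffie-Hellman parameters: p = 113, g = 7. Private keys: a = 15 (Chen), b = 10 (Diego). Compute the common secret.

109

Diego sends B = g^b mod p = 7^10 mod 113.
7^1 ≡ 7 (mod 113)
7^2 = (7^1)^2 ≡ 7^2 = 49 ≡ 49 (mod 113)
7^4 = (7^2)^2 ≡ 49^2 = 2401 ≡ 28 (mod 113)
7^8 = (7^4)^2 ≡ 28^2 = 784 ≡ 106 (mod 113)
7^10 = 7^8 · 7^2 ≡ 106 · 49 ≡ 109 (mod 113).
So B = 109. Chen then computes K = B^a mod p = 109^15 mod 113.
109^1 ≡ 109 (mod 113)
109^2 = (109^1)^2 ≡ 109^2 = 11881 ≡ 16 (mod 113)
109^4 = (109^2)^2 ≡ 16^2 = 256 ≡ 30 (mod 113)
109^8 = (109^4)^2 ≡ 30^2 = 900 ≡ 109 (mod 113)
109^15 = 109^8 · 109^4 · 109^2 · 109^1 ≡ 109 · 30 · 16 · 109 ≡ 109 (mod 113).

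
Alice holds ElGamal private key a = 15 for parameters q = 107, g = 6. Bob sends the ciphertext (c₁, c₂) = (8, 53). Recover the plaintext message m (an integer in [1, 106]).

21

Shared mask s = c₁^a mod q = 8^15 mod 107.
8^1 ≡ 8 (mod 107)
8^2 = (8^1)^2 ≡ 8^2 = 64 ≡ 64 (mod 107)
8^4 = (8^2)^2 ≡ 64^2 = 4096 ≡ 30 (mod 107)
8^8 = (8^4)^2 ≡ 30^2 = 900 ≡ 44 (mod 107)
8^15 = 8^8 · 8^4 · 8^2 · 8^1 ≡ 44 · 30 · 64 · 8 ≡ 28 (mod 107).
So s = 28; s⁻¹ ≡ 65 (mod 107).
m = c₂ · s⁻¹ mod 107 = 53 · 65 mod 107 = 21.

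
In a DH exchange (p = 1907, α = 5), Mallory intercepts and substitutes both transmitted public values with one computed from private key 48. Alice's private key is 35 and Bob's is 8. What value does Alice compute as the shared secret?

Alice receives Mallory's public value M = 5^48 mod 1907 instead of the honest one.
5^1 ≡ 5 (mod 1907)
5^2 = (5^1)^2 ≡ 5^2 = 25 ≡ 25 (mod 1907)
5^4 = (5^2)^2 ≡ 25^2 = 625 ≡ 625 (mod 1907)
5^8 = (5^4)^2 ≡ 625^2 = 390625 ≡ 1597 (mod 1907)
5^16 = (5^8)^2 ≡ 1597^2 = 2550409 ≡ 750 (mod 1907)
5^32 = (5^16)^2 ≡ 750^2 = 562500 ≡ 1842 (mod 1907)
5^48 = 5^32 · 5^16 ≡ 1842 · 750 ≡ 832 (mod 1907).
So M = 832. Alice computes K = M^35 mod 1907.
832^1 ≡ 832 (mod 1907)
832^2 = (832^1)^2 ≡ 832^2 = 692224 ≡ 1890 (mod 1907)
832^4 = (832^2)^2 ≡ 1890^2 = 3572100 ≡ 289 (mod 1907)
832^8 = (832^4)^2 ≡ 289^2 = 83521 ≡ 1520 (mod 1907)
832^16 = (832^8)^2 ≡ 1520^2 = 2310400 ≡ 1023 (mod 1907)
832^32 = (832^16)^2 ≡ 1023^2 = 1046529 ≡ 1493 (mod 1907)
832^35 = 832^32 · 832^2 · 832^1 ≡ 1493 · 1890 · 832 ≡ 1126 (mod 1907).

1126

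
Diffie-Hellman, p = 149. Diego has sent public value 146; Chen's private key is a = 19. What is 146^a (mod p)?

Shared key K = 146^19 mod 149.
146^1 ≡ 146 (mod 149)
146^2 = (146^1)^2 ≡ 146^2 = 21316 ≡ 9 (mod 149)
146^4 = (146^2)^2 ≡ 9^2 = 81 ≡ 81 (mod 149)
146^8 = (146^4)^2 ≡ 81^2 = 6561 ≡ 5 (mod 149)
146^16 = (146^8)^2 ≡ 5^2 = 25 ≡ 25 (mod 149)
146^19 = 146^16 · 146^2 · 146^1 ≡ 25 · 9 · 146 ≡ 70 (mod 149).

70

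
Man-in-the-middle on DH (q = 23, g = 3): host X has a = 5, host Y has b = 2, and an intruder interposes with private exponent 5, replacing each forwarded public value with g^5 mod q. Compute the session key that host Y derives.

Host Y receives an intruder's public value M = 3^5 mod 23 instead of the honest one.
3^1 ≡ 3 (mod 23)
3^2 = (3^1)^2 ≡ 3^2 = 9 ≡ 9 (mod 23)
3^4 = (3^2)^2 ≡ 9^2 = 81 ≡ 12 (mod 23)
3^5 = 3^4 · 3^1 ≡ 12 · 3 ≡ 13 (mod 23).
So M = 13. Host Y computes K = M^2 mod 23.
13^1 ≡ 13 (mod 23)
13^2 = (13^1)^2 ≡ 13^2 = 169 ≡ 8 (mod 23)

8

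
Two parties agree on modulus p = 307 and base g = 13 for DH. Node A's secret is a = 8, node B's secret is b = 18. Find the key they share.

81

Node B sends B = g^b mod p = 13^18 mod 307.
13^1 ≡ 13 (mod 307)
13^2 = (13^1)^2 ≡ 13^2 = 169 ≡ 169 (mod 307)
13^4 = (13^2)^2 ≡ 169^2 = 28561 ≡ 10 (mod 307)
13^8 = (13^4)^2 ≡ 10^2 = 100 ≡ 100 (mod 307)
13^16 = (13^8)^2 ≡ 100^2 = 10000 ≡ 176 (mod 307)
13^18 = 13^16 · 13^2 ≡ 176 · 169 ≡ 272 (mod 307).
So B = 272. Node A then computes K = B^a mod p = 272^8 mod 307.
272^1 ≡ 272 (mod 307)
272^2 = (272^1)^2 ≡ 272^2 = 73984 ≡ 304 (mod 307)
272^4 = (272^2)^2 ≡ 304^2 = 92416 ≡ 9 (mod 307)
272^8 = (272^4)^2 ≡ 9^2 = 81 ≡ 81 (mod 307)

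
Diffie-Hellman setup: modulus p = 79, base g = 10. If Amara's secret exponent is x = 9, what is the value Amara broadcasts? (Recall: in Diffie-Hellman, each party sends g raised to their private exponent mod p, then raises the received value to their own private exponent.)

67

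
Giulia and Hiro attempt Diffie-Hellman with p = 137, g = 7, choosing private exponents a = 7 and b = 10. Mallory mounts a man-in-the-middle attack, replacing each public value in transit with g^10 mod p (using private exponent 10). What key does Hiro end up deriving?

123

Hiro receives Mallory's public value M = 7^10 mod 137 instead of the honest one.
7^1 ≡ 7 (mod 137)
7^2 = (7^1)^2 ≡ 7^2 = 49 ≡ 49 (mod 137)
7^4 = (7^2)^2 ≡ 49^2 = 2401 ≡ 72 (mod 137)
7^8 = (7^4)^2 ≡ 72^2 = 5184 ≡ 115 (mod 137)
7^10 = 7^8 · 7^2 ≡ 115 · 49 ≡ 18 (mod 137).
So M = 18. Hiro computes K = M^10 mod 137.
18^1 ≡ 18 (mod 137)
18^2 = (18^1)^2 ≡ 18^2 = 324 ≡ 50 (mod 137)
18^4 = (18^2)^2 ≡ 50^2 = 2500 ≡ 34 (mod 137)
18^8 = (18^4)^2 ≡ 34^2 = 1156 ≡ 60 (mod 137)
18^10 = 18^8 · 18^2 ≡ 60 · 50 ≡ 123 (mod 137).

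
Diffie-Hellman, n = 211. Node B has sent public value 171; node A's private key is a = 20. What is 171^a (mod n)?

Shared key K = 171^20 mod 211.
171^1 ≡ 171 (mod 211)
171^2 = (171^1)^2 ≡ 171^2 = 29241 ≡ 123 (mod 211)
171^4 = (171^2)^2 ≡ 123^2 = 15129 ≡ 148 (mod 211)
171^8 = (171^4)^2 ≡ 148^2 = 21904 ≡ 171 (mod 211)
171^16 = (171^8)^2 ≡ 171^2 = 29241 ≡ 123 (mod 211)
171^20 = 171^16 · 171^4 ≡ 123 · 148 ≡ 58 (mod 211).

58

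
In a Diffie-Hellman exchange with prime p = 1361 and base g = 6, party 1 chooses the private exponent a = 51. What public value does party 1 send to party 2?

15

Public value = 6^51 mod 1361.
6^1 ≡ 6 (mod 1361)
6^2 = (6^1)^2 ≡ 6^2 = 36 ≡ 36 (mod 1361)
6^4 = (6^2)^2 ≡ 36^2 = 1296 ≡ 1296 (mod 1361)
6^8 = (6^4)^2 ≡ 1296^2 = 1679616 ≡ 142 (mod 1361)
6^16 = (6^8)^2 ≡ 142^2 = 20164 ≡ 1110 (mod 1361)
6^32 = (6^16)^2 ≡ 1110^2 = 1232100 ≡ 395 (mod 1361)
6^51 = 6^32 · 6^16 · 6^2 · 6^1 ≡ 395 · 1110 · 36 · 6 ≡ 15 (mod 1361).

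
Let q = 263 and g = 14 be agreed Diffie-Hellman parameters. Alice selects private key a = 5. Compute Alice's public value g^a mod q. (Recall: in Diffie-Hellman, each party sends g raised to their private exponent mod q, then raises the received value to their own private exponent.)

252

Public value = 14^5 mod 263.
14^1 ≡ 14 (mod 263)
14^2 = (14^1)^2 ≡ 14^2 = 196 ≡ 196 (mod 263)
14^4 = (14^2)^2 ≡ 196^2 = 38416 ≡ 18 (mod 263)
14^5 = 14^4 · 14^1 ≡ 18 · 14 ≡ 252 (mod 263).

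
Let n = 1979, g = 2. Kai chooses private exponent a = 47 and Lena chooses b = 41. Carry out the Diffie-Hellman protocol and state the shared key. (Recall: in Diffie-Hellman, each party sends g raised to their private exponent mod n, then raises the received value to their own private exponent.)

Lena sends B = g^b mod n = 2^41 mod 1979.
2^1 ≡ 2 (mod 1979)
2^2 = (2^1)^2 ≡ 2^2 = 4 ≡ 4 (mod 1979)
2^4 = (2^2)^2 ≡ 4^2 = 16 ≡ 16 (mod 1979)
2^8 = (2^4)^2 ≡ 16^2 = 256 ≡ 256 (mod 1979)
2^16 = (2^8)^2 ≡ 256^2 = 65536 ≡ 229 (mod 1979)
2^32 = (2^16)^2 ≡ 229^2 = 52441 ≡ 987 (mod 1979)
2^41 = 2^32 · 2^8 · 2^1 ≡ 987 · 256 · 2 ≡ 699 (mod 1979).
So B = 699. Kai then computes K = B^a mod n = 699^47 mod 1979.
699^1 ≡ 699 (mod 1979)
699^2 = (699^1)^2 ≡ 699^2 = 488601 ≡ 1767 (mod 1979)
699^4 = (699^2)^2 ≡ 1767^2 = 3122289 ≡ 1406 (mod 1979)
699^8 = (699^4)^2 ≡ 1406^2 = 1976836 ≡ 1794 (mod 1979)
699^16 = (699^8)^2 ≡ 1794^2 = 3218436 ≡ 582 (mod 1979)
699^32 = (699^16)^2 ≡ 582^2 = 338724 ≡ 315 (mod 1979)
699^47 = 699^32 · 699^8 · 699^4 · 699^2 · 699^1 ≡ 315 · 1794 · 1406 · 1767 · 699 ≡ 1944 (mod 1979).

1944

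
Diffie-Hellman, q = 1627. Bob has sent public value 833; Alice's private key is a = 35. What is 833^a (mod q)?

Shared key K = 833^35 mod 1627.
833^1 ≡ 833 (mod 1627)
833^2 = (833^1)^2 ≡ 833^2 = 693889 ≡ 787 (mod 1627)
833^4 = (833^2)^2 ≡ 787^2 = 619369 ≡ 1109 (mod 1627)
833^8 = (833^4)^2 ≡ 1109^2 = 1229881 ≡ 1496 (mod 1627)
833^16 = (833^8)^2 ≡ 1496^2 = 2238016 ≡ 891 (mod 1627)
833^32 = (833^16)^2 ≡ 891^2 = 793881 ≡ 1532 (mod 1627)
833^35 = 833^32 · 833^2 · 833^1 ≡ 1532 · 787 · 833 ≡ 688 (mod 1627).

688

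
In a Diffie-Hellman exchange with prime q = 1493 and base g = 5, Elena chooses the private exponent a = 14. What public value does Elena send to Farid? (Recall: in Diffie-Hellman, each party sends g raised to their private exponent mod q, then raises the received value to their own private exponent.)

241

Public value = 5^14 (mod 1493).
5^1 ≡ 5 (mod 1493)
5^2 = (5^1)^2 ≡ 5^2 = 25 ≡ 25 (mod 1493)
5^4 = (5^2)^2 ≡ 25^2 = 625 ≡ 625 (mod 1493)
5^8 = (5^4)^2 ≡ 625^2 = 390625 ≡ 952 (mod 1493)
5^14 = 5^8 · 5^4 · 5^2 ≡ 952 · 625 · 25 ≡ 241 (mod 1493).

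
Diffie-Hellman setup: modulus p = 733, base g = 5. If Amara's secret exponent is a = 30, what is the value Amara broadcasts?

335

Public value = 5^30 mod 733.
5^1 ≡ 5 (mod 733)
5^2 = (5^1)^2 ≡ 5^2 = 25 ≡ 25 (mod 733)
5^4 = (5^2)^2 ≡ 25^2 = 625 ≡ 625 (mod 733)
5^8 = (5^4)^2 ≡ 625^2 = 390625 ≡ 669 (mod 733)
5^16 = (5^8)^2 ≡ 669^2 = 447561 ≡ 431 (mod 733)
5^30 = 5^16 · 5^8 · 5^4 · 5^2 ≡ 431 · 669 · 625 · 25 ≡ 335 (mod 733).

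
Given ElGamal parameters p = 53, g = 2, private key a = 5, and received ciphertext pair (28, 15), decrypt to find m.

36

Shared mask s = c₁^a mod p = 28^5 mod 53.
28^1 ≡ 28 (mod 53)
28^2 = (28^1)^2 ≡ 28^2 = 784 ≡ 42 (mod 53)
28^4 = (28^2)^2 ≡ 42^2 = 1764 ≡ 15 (mod 53)
28^5 = 28^4 · 28^1 ≡ 15 · 28 ≡ 49 (mod 53).
So s = 49; s⁻¹ ≡ 13 (mod 53).
m = c₂ · s⁻¹ mod 53 = 15 · 13 mod 53 = 36.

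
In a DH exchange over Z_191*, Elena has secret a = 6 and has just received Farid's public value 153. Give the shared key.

Shared key K = 153^6 mod 191.
153^1 ≡ 153 (mod 191)
153^2 = (153^1)^2 ≡ 153^2 = 23409 ≡ 107 (mod 191)
153^4 = (153^2)^2 ≡ 107^2 = 11449 ≡ 180 (mod 191)
153^6 = 153^4 · 153^2 ≡ 180 · 107 ≡ 160 (mod 191).

160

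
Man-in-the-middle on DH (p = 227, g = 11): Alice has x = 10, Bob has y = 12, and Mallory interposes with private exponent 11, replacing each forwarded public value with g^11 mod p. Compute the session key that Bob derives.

Bob receives Mallory's public value M = 11^11 mod 227 instead of the honest one.
11^1 ≡ 11 (mod 227)
11^2 = (11^1)^2 ≡ 11^2 = 121 ≡ 121 (mod 227)
11^4 = (11^2)^2 ≡ 121^2 = 14641 ≡ 113 (mod 227)
11^8 = (11^4)^2 ≡ 113^2 = 12769 ≡ 57 (mod 227)
11^11 = 11^8 · 11^2 · 11^1 ≡ 57 · 121 · 11 ≡ 49 (mod 227).
So M = 49. Bob computes K = M^12 mod 227.
49^1 ≡ 49 (mod 227)
49^2 = (49^1)^2 ≡ 49^2 = 2401 ≡ 131 (mod 227)
49^4 = (49^2)^2 ≡ 131^2 = 17161 ≡ 136 (mod 227)
49^8 = (49^4)^2 ≡ 136^2 = 18496 ≡ 109 (mod 227)
49^12 = 49^8 · 49^4 ≡ 109 · 136 ≡ 69 (mod 227).

69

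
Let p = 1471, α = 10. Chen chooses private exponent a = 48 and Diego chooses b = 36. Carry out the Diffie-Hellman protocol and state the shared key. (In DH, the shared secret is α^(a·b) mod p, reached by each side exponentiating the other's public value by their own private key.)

975

Chen sends A = α^a mod p = 10^48 mod 1471.
10^1 ≡ 10 (mod 1471)
10^2 = (10^1)^2 ≡ 10^2 = 100 ≡ 100 (mod 1471)
10^4 = (10^2)^2 ≡ 100^2 = 10000 ≡ 1174 (mod 1471)
10^8 = (10^4)^2 ≡ 1174^2 = 1378276 ≡ 1420 (mod 1471)
10^16 = (10^8)^2 ≡ 1420^2 = 2016400 ≡ 1130 (mod 1471)
10^32 = (10^16)^2 ≡ 1130^2 = 1276900 ≡ 72 (mod 1471)
10^48 = 10^32 · 10^16 ≡ 72 · 1130 ≡ 455 (mod 1471).
So A = 455. Diego then computes K = A^b mod p = 455^36 mod 1471.
455^1 ≡ 455 (mod 1471)
455^2 = (455^1)^2 ≡ 455^2 = 207025 ≡ 1085 (mod 1471)
455^4 = (455^2)^2 ≡ 1085^2 = 1177225 ≡ 425 (mod 1471)
455^8 = (455^4)^2 ≡ 425^2 = 180625 ≡ 1163 (mod 1471)
455^16 = (455^8)^2 ≡ 1163^2 = 1352569 ≡ 720 (mod 1471)
455^32 = (455^16)^2 ≡ 720^2 = 518400 ≡ 608 (mod 1471)
455^36 = 455^32 · 455^4 ≡ 608 · 425 ≡ 975 (mod 1471).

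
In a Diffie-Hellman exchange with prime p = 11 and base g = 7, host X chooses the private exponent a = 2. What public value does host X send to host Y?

Public value = 7^2 (mod 11).
7^1 ≡ 7 (mod 11)
7^2 = (7^1)^2 ≡ 7^2 = 49 ≡ 5 (mod 11)

5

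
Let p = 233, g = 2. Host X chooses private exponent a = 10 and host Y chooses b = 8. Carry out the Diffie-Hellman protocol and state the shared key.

71

Host Y sends B = g^b mod p = 2^8 mod 233.
2^1 ≡ 2 (mod 233)
2^2 = (2^1)^2 ≡ 2^2 = 4 ≡ 4 (mod 233)
2^4 = (2^2)^2 ≡ 4^2 = 16 ≡ 16 (mod 233)
2^8 = (2^4)^2 ≡ 16^2 = 256 ≡ 23 (mod 233)
So B = 23. Host X then computes K = B^a mod p = 23^10 mod 233.
23^1 ≡ 23 (mod 233)
23^2 = (23^1)^2 ≡ 23^2 = 529 ≡ 63 (mod 233)
23^4 = (23^2)^2 ≡ 63^2 = 3969 ≡ 8 (mod 233)
23^8 = (23^4)^2 ≡ 8^2 = 64 ≡ 64 (mod 233)
23^10 = 23^8 · 23^2 ≡ 64 · 63 ≡ 71 (mod 233).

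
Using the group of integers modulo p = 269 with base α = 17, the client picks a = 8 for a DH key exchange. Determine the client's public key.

214

Public value = 17^8 (mod 269).
17^1 ≡ 17 (mod 269)
17^2 = (17^1)^2 ≡ 17^2 = 289 ≡ 20 (mod 269)
17^4 = (17^2)^2 ≡ 20^2 = 400 ≡ 131 (mod 269)
17^8 = (17^4)^2 ≡ 131^2 = 17161 ≡ 214 (mod 269)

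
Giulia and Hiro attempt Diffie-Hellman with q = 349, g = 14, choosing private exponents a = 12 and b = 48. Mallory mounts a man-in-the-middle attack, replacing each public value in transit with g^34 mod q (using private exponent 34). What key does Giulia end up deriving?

322

Giulia receives Mallory's public value M = 14^34 mod 349 instead of the honest one.
14^1 ≡ 14 (mod 349)
14^2 = (14^1)^2 ≡ 14^2 = 196 ≡ 196 (mod 349)
14^4 = (14^2)^2 ≡ 196^2 = 38416 ≡ 26 (mod 349)
14^8 = (14^4)^2 ≡ 26^2 = 676 ≡ 327 (mod 349)
14^16 = (14^8)^2 ≡ 327^2 = 106929 ≡ 135 (mod 349)
14^32 = (14^16)^2 ≡ 135^2 = 18225 ≡ 77 (mod 349)
14^34 = 14^32 · 14^2 ≡ 77 · 196 ≡ 85 (mod 349).
So M = 85. Giulia computes K = M^12 mod 349.
85^1 ≡ 85 (mod 349)
85^2 = (85^1)^2 ≡ 85^2 = 7225 ≡ 245 (mod 349)
85^4 = (85^2)^2 ≡ 245^2 = 60025 ≡ 346 (mod 349)
85^8 = (85^4)^2 ≡ 346^2 = 119716 ≡ 9 (mod 349)
85^12 = 85^8 · 85^4 ≡ 9 · 346 ≡ 322 (mod 349).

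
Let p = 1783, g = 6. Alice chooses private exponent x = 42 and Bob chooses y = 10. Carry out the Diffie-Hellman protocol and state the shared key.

1633

Bob sends B = g^y mod p = 6^10 mod 1783.
6^1 ≡ 6 (mod 1783)
6^2 = (6^1)^2 ≡ 6^2 = 36 ≡ 36 (mod 1783)
6^4 = (6^2)^2 ≡ 36^2 = 1296 ≡ 1296 (mod 1783)
6^8 = (6^4)^2 ≡ 1296^2 = 1679616 ≡ 30 (mod 1783)
6^10 = 6^8 · 6^2 ≡ 30 · 36 ≡ 1080 (mod 1783).
So B = 1080. Alice then computes K = B^x mod p = 1080^42 mod 1783.
1080^1 ≡ 1080 (mod 1783)
1080^2 = (1080^1)^2 ≡ 1080^2 = 1166400 ≡ 318 (mod 1783)
1080^4 = (1080^2)^2 ≡ 318^2 = 101124 ≡ 1276 (mod 1783)
1080^8 = (1080^4)^2 ≡ 1276^2 = 1628176 ≡ 297 (mod 1783)
1080^16 = (1080^8)^2 ≡ 297^2 = 88209 ≡ 842 (mod 1783)
1080^32 = (1080^16)^2 ≡ 842^2 = 708964 ≡ 1113 (mod 1783)
1080^42 = 1080^32 · 1080^8 · 1080^2 ≡ 1113 · 297 · 318 ≡ 1633 (mod 1783).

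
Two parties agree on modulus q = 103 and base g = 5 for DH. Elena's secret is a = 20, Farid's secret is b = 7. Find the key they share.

Elena sends A = g^a mod q = 5^20 mod 103.
5^1 ≡ 5 (mod 103)
5^2 = (5^1)^2 ≡ 5^2 = 25 ≡ 25 (mod 103)
5^4 = (5^2)^2 ≡ 25^2 = 625 ≡ 7 (mod 103)
5^8 = (5^4)^2 ≡ 7^2 = 49 ≡ 49 (mod 103)
5^16 = (5^8)^2 ≡ 49^2 = 2401 ≡ 32 (mod 103)
5^20 = 5^16 · 5^4 ≡ 32 · 7 ≡ 18 (mod 103).
So A = 18. Farid then computes K = A^b mod q = 18^7 mod 103.
18^1 ≡ 18 (mod 103)
18^2 = (18^1)^2 ≡ 18^2 = 324 ≡ 15 (mod 103)
18^4 = (18^2)^2 ≡ 15^2 = 225 ≡ 19 (mod 103)
18^7 = 18^4 · 18^2 · 18^1 ≡ 19 · 15 · 18 ≡ 83 (mod 103).

83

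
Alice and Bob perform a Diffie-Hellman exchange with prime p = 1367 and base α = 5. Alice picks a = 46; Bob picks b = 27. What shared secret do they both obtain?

Bob sends B = α^b mod p = 5^27 mod 1367.
5^1 ≡ 5 (mod 1367)
5^2 = (5^1)^2 ≡ 5^2 = 25 ≡ 25 (mod 1367)
5^4 = (5^2)^2 ≡ 25^2 = 625 ≡ 625 (mod 1367)
5^8 = (5^4)^2 ≡ 625^2 = 390625 ≡ 1030 (mod 1367)
5^16 = (5^8)^2 ≡ 1030^2 = 1060900 ≡ 108 (mod 1367)
5^27 = 5^16 · 5^8 · 5^2 · 5^1 ≡ 108 · 1030 · 25 · 5 ≡ 1243 (mod 1367).
So B = 1243. Alice then computes K = B^a mod p = 1243^46 mod 1367.
1243^1 ≡ 1243 (mod 1367)
1243^2 = (1243^1)^2 ≡ 1243^2 = 1545049 ≡ 339 (mod 1367)
1243^4 = (1243^2)^2 ≡ 339^2 = 114921 ≡ 93 (mod 1367)
1243^8 = (1243^4)^2 ≡ 93^2 = 8649 ≡ 447 (mod 1367)
1243^16 = (1243^8)^2 ≡ 447^2 = 199809 ≡ 227 (mod 1367)
1243^32 = (1243^16)^2 ≡ 227^2 = 51529 ≡ 950 (mod 1367)
1243^46 = 1243^32 · 1243^8 · 1243^4 · 1243^2 ≡ 950 · 447 · 93 · 339 ≡ 495 (mod 1367).

495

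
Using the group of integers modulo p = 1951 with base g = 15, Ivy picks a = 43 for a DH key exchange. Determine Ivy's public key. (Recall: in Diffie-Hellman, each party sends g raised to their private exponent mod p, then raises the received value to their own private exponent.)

Public value = 15^{43} \pmod{1951}.
15^1 ≡ 15 (mod 1951)
15^2 = (15^1)^2 ≡ 15^2 = 225 ≡ 225 (mod 1951)
15^4 = (15^2)^2 ≡ 225^2 = 50625 ≡ 1850 (mod 1951)
15^8 = (15^4)^2 ≡ 1850^2 = 3422500 ≡ 446 (mod 1951)
15^16 = (15^8)^2 ≡ 446^2 = 198916 ≡ 1865 (mod 1951)
15^32 = (15^16)^2 ≡ 1865^2 = 3478225 ≡ 1543 (mod 1951)
15^43 = 15^32 · 15^8 · 15^2 · 15^1 ≡ 1543 · 446 · 225 · 15 ≡ 1584 (mod 1951).

1584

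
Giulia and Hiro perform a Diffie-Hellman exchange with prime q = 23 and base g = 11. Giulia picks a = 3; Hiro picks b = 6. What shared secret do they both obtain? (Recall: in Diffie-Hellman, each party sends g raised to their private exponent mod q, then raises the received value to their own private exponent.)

Hiro sends B = g^b mod q = 11^6 mod 23.
11^1 ≡ 11 (mod 23)
11^2 = (11^1)^2 ≡ 11^2 = 121 ≡ 6 (mod 23)
11^4 = (11^2)^2 ≡ 6^2 = 36 ≡ 13 (mod 23)
11^6 = 11^4 · 11^2 ≡ 13 · 6 ≡ 9 (mod 23).
So B = 9. Giulia then computes K = B^a mod q = 9^3 mod 23.
9^1 ≡ 9 (mod 23)
9^2 = (9^1)^2 ≡ 9^2 = 81 ≡ 12 (mod 23)
9^3 = 9^2 · 9^1 ≡ 12 · 9 ≡ 16 (mod 23).

16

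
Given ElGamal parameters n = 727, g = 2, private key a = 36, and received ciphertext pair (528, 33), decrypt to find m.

162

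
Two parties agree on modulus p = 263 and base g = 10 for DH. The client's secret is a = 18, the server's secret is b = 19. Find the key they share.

46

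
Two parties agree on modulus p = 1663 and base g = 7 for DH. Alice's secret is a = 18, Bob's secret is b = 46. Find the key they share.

1503

Bob sends B = g^b mod p = 7^46 mod 1663.
7^1 ≡ 7 (mod 1663)
7^2 = (7^1)^2 ≡ 7^2 = 49 ≡ 49 (mod 1663)
7^4 = (7^2)^2 ≡ 49^2 = 2401 ≡ 738 (mod 1663)
7^8 = (7^4)^2 ≡ 738^2 = 544644 ≡ 843 (mod 1663)
7^16 = (7^8)^2 ≡ 843^2 = 710649 ≡ 548 (mod 1663)
7^32 = (7^16)^2 ≡ 548^2 = 300304 ≡ 964 (mod 1663)
7^46 = 7^32 · 7^8 · 7^4 · 7^2 ≡ 964 · 843 · 738 · 49 ≡ 837 (mod 1663).
So B = 837. Alice then computes K = B^a mod p = 837^18 mod 1663.
837^1 ≡ 837 (mod 1663)
837^2 = (837^1)^2 ≡ 837^2 = 700569 ≡ 446 (mod 1663)
837^4 = (837^2)^2 ≡ 446^2 = 198916 ≡ 1019 (mod 1663)
837^8 = (837^4)^2 ≡ 1019^2 = 1038361 ≡ 649 (mod 1663)
837^16 = (837^8)^2 ≡ 649^2 = 421201 ≡ 462 (mod 1663)
837^18 = 837^16 · 837^2 ≡ 462 · 446 ≡ 1503 (mod 1663).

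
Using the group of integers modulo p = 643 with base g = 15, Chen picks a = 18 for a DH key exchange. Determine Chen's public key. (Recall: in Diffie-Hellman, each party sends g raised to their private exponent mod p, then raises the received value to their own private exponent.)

384

Public value = 15^18 (mod 643).
15^1 ≡ 15 (mod 643)
15^2 = (15^1)^2 ≡ 15^2 = 225 ≡ 225 (mod 643)
15^4 = (15^2)^2 ≡ 225^2 = 50625 ≡ 471 (mod 643)
15^8 = (15^4)^2 ≡ 471^2 = 221841 ≡ 6 (mod 643)
15^16 = (15^8)^2 ≡ 6^2 = 36 ≡ 36 (mod 643)
15^18 = 15^16 · 15^2 ≡ 36 · 225 ≡ 384 (mod 643).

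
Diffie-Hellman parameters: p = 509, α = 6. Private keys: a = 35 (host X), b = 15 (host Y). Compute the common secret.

89

Host X sends A = α^a mod p = 6^35 mod 509.
6^1 ≡ 6 (mod 509)
6^2 = (6^1)^2 ≡ 6^2 = 36 ≡ 36 (mod 509)
6^4 = (6^2)^2 ≡ 36^2 = 1296 ≡ 278 (mod 509)
6^8 = (6^4)^2 ≡ 278^2 = 77284 ≡ 425 (mod 509)
6^16 = (6^8)^2 ≡ 425^2 = 180625 ≡ 439 (mod 509)
6^32 = (6^16)^2 ≡ 439^2 = 192721 ≡ 319 (mod 509)
6^35 = 6^32 · 6^2 · 6^1 ≡ 319 · 36 · 6 ≡ 189 (mod 509).
So A = 189. Host Y then computes K = A^b mod p = 189^15 mod 509.
189^1 ≡ 189 (mod 509)
189^2 = (189^1)^2 ≡ 189^2 = 35721 ≡ 91 (mod 509)
189^4 = (189^2)^2 ≡ 91^2 = 8281 ≡ 137 (mod 509)
189^8 = (189^4)^2 ≡ 137^2 = 18769 ≡ 445 (mod 509)
189^15 = 189^8 · 189^4 · 189^2 · 189^1 ≡ 445 · 137 · 91 · 189 ≡ 89 (mod 509).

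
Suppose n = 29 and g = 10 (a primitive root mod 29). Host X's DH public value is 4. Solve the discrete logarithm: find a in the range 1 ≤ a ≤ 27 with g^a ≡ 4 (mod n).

Try successive powers of 10 modulo 29:
10^1 ≡ 10
10^2 ≡ 13
10^3 ≡ 14
10^4 ≡ 24
10^5 ≡ 8
10^6 ≡ 22
10^7 ≡ 17
10^8 ≡ 25
10^9 ≡ 18
10^10 ≡ 6
10^11 ≡ 2
10^12 ≡ 20
10^13 ≡ 26
10^14 ≡ 28
10^15 ≡ 19
10^16 ≡ 16
10^17 ≡ 15
10^18 ≡ 5
10^19 ≡ 21
10^20 ≡ 7
10^21 ≡ 12
10^22 ≡ 4
Found: a = 22.

22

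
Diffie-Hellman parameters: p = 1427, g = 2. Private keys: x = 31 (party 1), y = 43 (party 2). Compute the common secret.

862

Party 2 sends B = g^y mod p = 2^43 mod 1427.
2^1 ≡ 2 (mod 1427)
2^2 = (2^1)^2 ≡ 2^2 = 4 ≡ 4 (mod 1427)
2^4 = (2^2)^2 ≡ 4^2 = 16 ≡ 16 (mod 1427)
2^8 = (2^4)^2 ≡ 16^2 = 256 ≡ 256 (mod 1427)
2^16 = (2^8)^2 ≡ 256^2 = 65536 ≡ 1321 (mod 1427)
2^32 = (2^16)^2 ≡ 1321^2 = 1745041 ≡ 1247 (mod 1427)
2^43 = 2^32 · 2^8 · 2^2 · 2^1 ≡ 1247 · 256 · 4 · 2 ≡ 953 (mod 1427).
So B = 953. Party 1 then computes K = B^x mod p = 953^31 mod 1427.
953^1 ≡ 953 (mod 1427)
953^2 = (953^1)^2 ≡ 953^2 = 908209 ≡ 637 (mod 1427)
953^4 = (953^2)^2 ≡ 637^2 = 405769 ≡ 501 (mod 1427)
953^8 = (953^4)^2 ≡ 501^2 = 251001 ≡ 1276 (mod 1427)
953^16 = (953^8)^2 ≡ 1276^2 = 1628176 ≡ 1396 (mod 1427)
953^31 = 953^16 · 953^8 · 953^4 · 953^2 · 953^1 ≡ 1396 · 1276 · 501 · 637 · 953 ≡ 862 (mod 1427).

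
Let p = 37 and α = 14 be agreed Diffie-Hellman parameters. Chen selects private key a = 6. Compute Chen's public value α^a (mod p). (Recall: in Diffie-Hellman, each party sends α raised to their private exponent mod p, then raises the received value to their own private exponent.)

36

Public value = 14^6 (mod 37).
14^1 ≡ 14 (mod 37)
14^2 = (14^1)^2 ≡ 14^2 = 196 ≡ 11 (mod 37)
14^4 = (14^2)^2 ≡ 11^2 = 121 ≡ 10 (mod 37)
14^6 = 14^4 · 14^2 ≡ 10 · 11 ≡ 36 (mod 37).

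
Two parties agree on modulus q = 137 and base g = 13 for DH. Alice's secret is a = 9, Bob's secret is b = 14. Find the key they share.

36

Alice sends A = g^a mod q = 13^9 mod 137.
13^1 ≡ 13 (mod 137)
13^2 = (13^1)^2 ≡ 13^2 = 169 ≡ 32 (mod 137)
13^4 = (13^2)^2 ≡ 32^2 = 1024 ≡ 65 (mod 137)
13^8 = (13^4)^2 ≡ 65^2 = 4225 ≡ 115 (mod 137)
13^9 = 13^8 · 13^1 ≡ 115 · 13 ≡ 125 (mod 137).
So A = 125. Bob then computes K = A^b mod q = 125^14 mod 137.
125^1 ≡ 125 (mod 137)
125^2 = (125^1)^2 ≡ 125^2 = 15625 ≡ 7 (mod 137)
125^4 = (125^2)^2 ≡ 7^2 = 49 ≡ 49 (mod 137)
125^8 = (125^4)^2 ≡ 49^2 = 2401 ≡ 72 (mod 137)
125^14 = 125^8 · 125^4 · 125^2 ≡ 72 · 49 · 7 ≡ 36 (mod 137).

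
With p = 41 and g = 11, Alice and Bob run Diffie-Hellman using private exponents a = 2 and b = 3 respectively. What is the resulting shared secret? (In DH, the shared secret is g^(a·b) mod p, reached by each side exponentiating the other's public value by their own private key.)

Bob sends B = g^b mod p = 11^3 mod 41.
11^1 ≡ 11 (mod 41)
11^2 = (11^1)^2 ≡ 11^2 = 121 ≡ 39 (mod 41)
11^3 = 11^2 · 11^1 ≡ 39 · 11 ≡ 19 (mod 41).
So B = 19. Alice then computes K = B^a mod p = 19^2 mod 41.
19^1 ≡ 19 (mod 41)
19^2 = (19^1)^2 ≡ 19^2 = 361 ≡ 33 (mod 41)

33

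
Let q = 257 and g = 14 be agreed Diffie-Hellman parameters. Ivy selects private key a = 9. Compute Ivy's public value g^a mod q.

38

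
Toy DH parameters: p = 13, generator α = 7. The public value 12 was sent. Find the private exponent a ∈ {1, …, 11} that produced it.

Try successive powers of 7 modulo 13:
7^1 ≡ 7
7^2 ≡ 10
7^3 ≡ 5
7^4 ≡ 9
7^5 ≡ 11
7^6 ≡ 12
Found: a = 6.

6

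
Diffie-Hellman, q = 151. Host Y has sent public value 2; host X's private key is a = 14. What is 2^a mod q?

76

Shared key K = 2^14 mod 151.
2^1 ≡ 2 (mod 151)
2^2 = (2^1)^2 ≡ 2^2 = 4 ≡ 4 (mod 151)
2^4 = (2^2)^2 ≡ 4^2 = 16 ≡ 16 (mod 151)
2^8 = (2^4)^2 ≡ 16^2 = 256 ≡ 105 (mod 151)
2^14 = 2^8 · 2^4 · 2^2 ≡ 105 · 16 · 4 ≡ 76 (mod 151).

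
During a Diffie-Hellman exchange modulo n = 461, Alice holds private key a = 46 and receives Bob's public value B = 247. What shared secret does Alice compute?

93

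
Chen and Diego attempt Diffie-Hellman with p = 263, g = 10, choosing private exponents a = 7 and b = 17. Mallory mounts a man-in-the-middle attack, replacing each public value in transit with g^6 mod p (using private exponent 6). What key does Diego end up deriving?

Diego receives Mallory's public value M = 10^6 mod 263 instead of the honest one.
10^1 ≡ 10 (mod 263)
10^2 = (10^1)^2 ≡ 10^2 = 100 ≡ 100 (mod 263)
10^4 = (10^2)^2 ≡ 100^2 = 10000 ≡ 6 (mod 263)
10^6 = 10^4 · 10^2 ≡ 6 · 100 ≡ 74 (mod 263).
So M = 74. Diego computes K = M^17 mod 263.
74^1 ≡ 74 (mod 263)
74^2 = (74^1)^2 ≡ 74^2 = 5476 ≡ 216 (mod 263)
74^4 = (74^2)^2 ≡ 216^2 = 46656 ≡ 105 (mod 263)
74^8 = (74^4)^2 ≡ 105^2 = 11025 ≡ 242 (mod 263)
74^16 = (74^8)^2 ≡ 242^2 = 58564 ≡ 178 (mod 263)
74^17 = 74^16 · 74^1 ≡ 178 · 74 ≡ 22 (mod 263).

22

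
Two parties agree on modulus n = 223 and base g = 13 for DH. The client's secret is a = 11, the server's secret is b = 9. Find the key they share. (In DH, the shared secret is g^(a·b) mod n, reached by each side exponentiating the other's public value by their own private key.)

The server sends B = g^b mod n = 13^9 mod 223.
13^1 ≡ 13 (mod 223)
13^2 = (13^1)^2 ≡ 13^2 = 169 ≡ 169 (mod 223)
13^4 = (13^2)^2 ≡ 169^2 = 28561 ≡ 17 (mod 223)
13^8 = (13^4)^2 ≡ 17^2 = 289 ≡ 66 (mod 223)
13^9 = 13^8 · 13^1 ≡ 66 · 13 ≡ 189 (mod 223).
So B = 189. The client then computes K = B^a mod n = 189^11 mod 223.
189^1 ≡ 189 (mod 223)
189^2 = (189^1)^2 ≡ 189^2 = 35721 ≡ 41 (mod 223)
189^4 = (189^2)^2 ≡ 41^2 = 1681 ≡ 120 (mod 223)
189^8 = (189^4)^2 ≡ 120^2 = 14400 ≡ 128 (mod 223)
189^11 = 189^8 · 189^2 · 189^1 ≡ 128 · 41 · 189 ≡ 191 (mod 223).

191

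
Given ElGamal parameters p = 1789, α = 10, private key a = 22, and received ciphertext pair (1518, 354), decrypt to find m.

179

Shared mask s = c₁^a mod p = 1518^22 mod 1789.
1518^1 ≡ 1518 (mod 1789)
1518^2 = (1518^1)^2 ≡ 1518^2 = 2304324 ≡ 92 (mod 1789)
1518^4 = (1518^2)^2 ≡ 92^2 = 8464 ≡ 1308 (mod 1789)
1518^8 = (1518^4)^2 ≡ 1308^2 = 1710864 ≡ 580 (mod 1789)
1518^16 = (1518^8)^2 ≡ 580^2 = 336400 ≡ 68 (mod 1789)
1518^22 = 1518^16 · 1518^4 · 1518^2 ≡ 68 · 1308 · 92 ≡ 1751 (mod 1789).
So s = 1751; s⁻¹ ≡ 612 (mod 1789).
m = c₂ · s⁻¹ mod 1789 = 354 · 612 mod 1789 = 179.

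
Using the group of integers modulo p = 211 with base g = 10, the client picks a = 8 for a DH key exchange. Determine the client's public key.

137

Public value = 10^8 (mod 211).
10^1 ≡ 10 (mod 211)
10^2 = (10^1)^2 ≡ 10^2 = 100 ≡ 100 (mod 211)
10^4 = (10^2)^2 ≡ 100^2 = 10000 ≡ 83 (mod 211)
10^8 = (10^4)^2 ≡ 83^2 = 6889 ≡ 137 (mod 211)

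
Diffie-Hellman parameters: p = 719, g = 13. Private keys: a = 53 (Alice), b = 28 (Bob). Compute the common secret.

45

Alice sends A = g^a mod p = 13^53 mod 719.
13^1 ≡ 13 (mod 719)
13^2 = (13^1)^2 ≡ 13^2 = 169 ≡ 169 (mod 719)
13^4 = (13^2)^2 ≡ 169^2 = 28561 ≡ 520 (mod 719)
13^8 = (13^4)^2 ≡ 520^2 = 270400 ≡ 56 (mod 719)
13^16 = (13^8)^2 ≡ 56^2 = 3136 ≡ 260 (mod 719)
13^32 = (13^16)^2 ≡ 260^2 = 67600 ≡ 14 (mod 719)
13^53 = 13^32 · 13^16 · 13^4 · 13^1 ≡ 14 · 260 · 520 · 13 ≡ 63 (mod 719).
So A = 63. Bob then computes K = A^b mod p = 63^28 mod 719.
63^1 ≡ 63 (mod 719)
63^2 = (63^1)^2 ≡ 63^2 = 3969 ≡ 374 (mod 719)
63^4 = (63^2)^2 ≡ 374^2 = 139876 ≡ 390 (mod 719)
63^8 = (63^4)^2 ≡ 390^2 = 152100 ≡ 391 (mod 719)
63^16 = (63^8)^2 ≡ 391^2 = 152881 ≡ 453 (mod 719)
63^28 = 63^16 · 63^8 · 63^4 ≡ 453 · 391 · 390 ≡ 45 (mod 719).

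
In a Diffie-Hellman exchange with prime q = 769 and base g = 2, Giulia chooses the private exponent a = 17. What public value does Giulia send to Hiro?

342

Public value = 2^17 (mod 769).
2^1 ≡ 2 (mod 769)
2^2 = (2^1)^2 ≡ 2^2 = 4 ≡ 4 (mod 769)
2^4 = (2^2)^2 ≡ 4^2 = 16 ≡ 16 (mod 769)
2^8 = (2^4)^2 ≡ 16^2 = 256 ≡ 256 (mod 769)
2^16 = (2^8)^2 ≡ 256^2 = 65536 ≡ 171 (mod 769)
2^17 = 2^16 · 2^1 ≡ 171 · 2 ≡ 342 (mod 769).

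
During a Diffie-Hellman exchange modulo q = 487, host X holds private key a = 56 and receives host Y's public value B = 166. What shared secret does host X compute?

284

Shared key K = 166^56 mod 487.
166^1 ≡ 166 (mod 487)
166^2 = (166^1)^2 ≡ 166^2 = 27556 ≡ 284 (mod 487)
166^4 = (166^2)^2 ≡ 284^2 = 80656 ≡ 301 (mod 487)
166^8 = (166^4)^2 ≡ 301^2 = 90601 ≡ 19 (mod 487)
166^16 = (166^8)^2 ≡ 19^2 = 361 ≡ 361 (mod 487)
166^32 = (166^16)^2 ≡ 361^2 = 130321 ≡ 292 (mod 487)
166^56 = 166^32 · 166^16 · 166^8 ≡ 292 · 361 · 19 ≡ 284 (mod 487).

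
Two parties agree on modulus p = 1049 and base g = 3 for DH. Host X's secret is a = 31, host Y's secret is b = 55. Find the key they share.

47

Host X sends A = g^a mod p = 3^31 mod 1049.
3^1 ≡ 3 (mod 1049)
3^2 = (3^1)^2 ≡ 3^2 = 9 ≡ 9 (mod 1049)
3^4 = (3^2)^2 ≡ 9^2 = 81 ≡ 81 (mod 1049)
3^8 = (3^4)^2 ≡ 81^2 = 6561 ≡ 267 (mod 1049)
3^16 = (3^8)^2 ≡ 267^2 = 71289 ≡ 1006 (mod 1049)
3^31 = 3^16 · 3^8 · 3^4 · 3^2 · 3^1 ≡ 1006 · 267 · 81 · 9 · 3 ≡ 966 (mod 1049).
So A = 966. Host Y then computes K = A^b mod p = 966^55 mod 1049.
966^1 ≡ 966 (mod 1049)
966^2 = (966^1)^2 ≡ 966^2 = 933156 ≡ 595 (mod 1049)
966^4 = (966^2)^2 ≡ 595^2 = 354025 ≡ 512 (mod 1049)
966^8 = (966^4)^2 ≡ 512^2 = 262144 ≡ 943 (mod 1049)
966^16 = (966^8)^2 ≡ 943^2 = 889249 ≡ 746 (mod 1049)
966^32 = (966^16)^2 ≡ 746^2 = 556516 ≡ 546 (mod 1049)
966^55 = 966^32 · 966^16 · 966^4 · 966^2 · 966^1 ≡ 546 · 746 · 512 · 595 · 966 ≡ 47 (mod 1049).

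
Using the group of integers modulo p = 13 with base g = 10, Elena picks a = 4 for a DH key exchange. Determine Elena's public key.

Public value = 10^4 mod 13.
10^1 ≡ 10 (mod 13)
10^2 = (10^1)^2 ≡ 10^2 = 100 ≡ 9 (mod 13)
10^4 = (10^2)^2 ≡ 9^2 = 81 ≡ 3 (mod 13)

3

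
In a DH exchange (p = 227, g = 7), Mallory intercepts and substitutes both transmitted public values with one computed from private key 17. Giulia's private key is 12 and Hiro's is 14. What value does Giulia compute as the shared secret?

Giulia receives Mallory's public value M = 7^17 mod 227 instead of the honest one.
7^1 ≡ 7 (mod 227)
7^2 = (7^1)^2 ≡ 7^2 = 49 ≡ 49 (mod 227)
7^4 = (7^2)^2 ≡ 49^2 = 2401 ≡ 131 (mod 227)
7^8 = (7^4)^2 ≡ 131^2 = 17161 ≡ 136 (mod 227)
7^16 = (7^8)^2 ≡ 136^2 = 18496 ≡ 109 (mod 227)
7^17 = 7^16 · 7^1 ≡ 109 · 7 ≡ 82 (mod 227).
So M = 82. Giulia computes K = M^12 mod 227.
82^1 ≡ 82 (mod 227)
82^2 = (82^1)^2 ≡ 82^2 = 6724 ≡ 141 (mod 227)
82^4 = (82^2)^2 ≡ 141^2 = 19881 ≡ 132 (mod 227)
82^8 = (82^4)^2 ≡ 132^2 = 17424 ≡ 172 (mod 227)
82^12 = 82^8 · 82^4 ≡ 172 · 132 ≡ 4 (mod 227).

4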